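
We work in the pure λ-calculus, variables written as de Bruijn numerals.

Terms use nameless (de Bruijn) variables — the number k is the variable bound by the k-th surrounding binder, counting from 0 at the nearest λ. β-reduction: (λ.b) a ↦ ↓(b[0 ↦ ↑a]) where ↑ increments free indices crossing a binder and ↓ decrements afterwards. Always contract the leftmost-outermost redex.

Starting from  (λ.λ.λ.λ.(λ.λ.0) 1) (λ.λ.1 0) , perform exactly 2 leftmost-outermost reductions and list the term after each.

Answer: after 2 steps: λ.λ.λ.λ.0

Working:
  start: (λ.λ.λ.λ.(λ.λ.0) 1) (λ.λ.1 0)
  step 1: λ.λ.λ.(λ.λ.0) 1
  step 2: λ.λ.λ.λ.0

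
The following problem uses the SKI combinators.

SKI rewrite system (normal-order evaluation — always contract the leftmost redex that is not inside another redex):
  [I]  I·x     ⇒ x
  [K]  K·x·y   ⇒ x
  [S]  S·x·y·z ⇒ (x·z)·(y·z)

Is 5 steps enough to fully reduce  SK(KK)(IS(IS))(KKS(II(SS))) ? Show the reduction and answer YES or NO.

  start: SK(KK)(IS(IS))(KKS(II(SS)))
  step 1: K(IS(IS))(KK(IS(IS)))(KKS(II(SS)))
  step 2: IS(IS)(KKS(II(SS)))
  step 3: S(IS)(KKS(II(SS)))
  step 4: SS(KKS(II(SS)))
  step 5: SS(K(II(SS)))

Answer: NO — after 5 steps the term is SS(K(II(SS))), not yet normal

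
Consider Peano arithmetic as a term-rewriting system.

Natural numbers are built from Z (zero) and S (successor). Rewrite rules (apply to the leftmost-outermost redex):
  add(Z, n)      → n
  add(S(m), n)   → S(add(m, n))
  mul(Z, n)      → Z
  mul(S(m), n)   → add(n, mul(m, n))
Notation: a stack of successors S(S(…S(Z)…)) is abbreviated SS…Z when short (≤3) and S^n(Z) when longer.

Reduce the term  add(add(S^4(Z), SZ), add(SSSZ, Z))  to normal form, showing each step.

  start: add(add(S^4(Z), SZ), add(SSSZ, Z))
  →1  add(S(add(SSSZ, SZ)), add(SSSZ, Z))
  →2  S(add(add(SSSZ, SZ), add(SSSZ, Z)))
  →3  S(add(S(add(SSZ, SZ)), add(SSSZ, Z)))
  →4  S(S(add(add(SSZ, SZ), add(SSSZ, Z))))
  →5  S(S(add(S(add(SZ, SZ)), add(SSSZ, Z))))
  →6  S(S(S(add(add(SZ, SZ), add(SSSZ, Z)))))
  →7  S(S(S(add(S(add(Z, SZ)), add(SSSZ, Z)))))
  →8  S(S(S(S(add(add(Z, SZ), add(SSSZ, Z))))))
  →9  S(S(S(S(add(SZ, add(SSSZ, Z))))))
  →10  S(S(S(S(S(add(Z, add(SSSZ, Z)))))))
  →11  S(S(S(S(S(add(SSSZ, Z))))))
  →12  S(S(S(S(S(S(add(SSZ, Z)))))))
  →13  S(S(S(S(S(S(S(add(SZ, Z))))))))
  →14  S(S(S(S(S(S(S(S(add(Z, Z)))))))))
  →15  S^8(Z)

Answer: normal form = S^8(Z)  (in 15 steps)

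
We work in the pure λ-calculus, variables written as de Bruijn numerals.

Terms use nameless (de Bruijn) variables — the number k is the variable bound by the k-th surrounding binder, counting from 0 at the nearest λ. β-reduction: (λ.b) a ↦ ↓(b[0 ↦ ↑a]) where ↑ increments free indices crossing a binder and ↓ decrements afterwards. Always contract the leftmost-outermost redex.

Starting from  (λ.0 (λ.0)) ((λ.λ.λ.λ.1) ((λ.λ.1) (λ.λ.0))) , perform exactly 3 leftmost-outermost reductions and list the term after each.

  start: (λ.0 (λ.0)) ((λ.λ.λ.λ.1) ((λ.λ.1) (λ.λ.0)))
  step 1: (λ.λ.λ.λ.1) ((λ.λ.1) (λ.λ.0)) (λ.0)
  step 2: (λ.λ.λ.1) (λ.0)
  step 3: λ.λ.1

Answer: after 3 steps: λ.λ.1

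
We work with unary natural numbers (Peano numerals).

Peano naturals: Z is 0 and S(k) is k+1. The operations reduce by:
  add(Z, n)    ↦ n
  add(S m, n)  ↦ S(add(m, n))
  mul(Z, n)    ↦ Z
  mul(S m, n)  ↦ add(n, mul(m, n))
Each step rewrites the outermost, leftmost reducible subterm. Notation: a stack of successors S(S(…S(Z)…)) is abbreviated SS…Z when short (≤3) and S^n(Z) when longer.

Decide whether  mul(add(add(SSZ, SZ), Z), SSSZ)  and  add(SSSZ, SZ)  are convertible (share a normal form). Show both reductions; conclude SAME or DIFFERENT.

Answer: DIFFERENT — A ⇓ S^9(Z), B ⇓ S^4(Z)

Reduction:
Term A:
  start: mul(add(add(SSZ, SZ), Z), SSSZ)
  →1  mul(add(S(add(SZ, SZ)), Z), SSSZ)
  →2  mul(S(add(add(SZ, SZ), Z)), SSSZ)
  →3  add(SSSZ, mul(add(add(SZ, SZ), Z), SSSZ))
  →4  S(add(SSZ, mul(add(add(SZ, SZ), Z), SSSZ)))
  →5  S(S(add(SZ, mul(add(add(SZ, SZ), Z), SSSZ))))
  →6  S(S(S(add(Z, mul(add(add(SZ, SZ), Z), SSSZ)))))
  →7  S(S(S(mul(add(add(SZ, SZ), Z), SSSZ))))
  →8  S(S(S(mul(add(S(add(Z, SZ)), Z), SSSZ))))
  →9  S(S(S(mul(S(add(add(Z, SZ), Z)), SSSZ))))
  →10  S(S(S(add(SSSZ, mul(add(add(Z, SZ), Z), SSSZ)))))
  →11  S(S(S(S(add(SSZ, mul(add(add(Z, SZ), Z), SSSZ))))))
  →12  S(S(S(S(S(add(SZ, mul(add(add(Z, SZ), Z), SSSZ)))))))
  →13  S(S(S(S(S(S(add(Z, mul(add(add(Z, SZ), Z), SSSZ))))))))
  →14  S(S(S(S(S(S(mul(add(add(Z, SZ), Z), SSSZ)))))))
  →15  S(S(S(S(S(S(mul(add(SZ, Z), SSSZ)))))))
  →16  S(S(S(S(S(S(mul(S(add(Z, Z)), SSSZ)))))))
  →17  S(S(S(S(S(S(add(SSSZ, mul(add(Z, Z), SSSZ))))))))
  →18  S(S(S(S(S(S(S(add(SSZ, mul(add(Z, Z), SSSZ)))))))))
  →19  S(S(S(S(S(S(S(S(add(SZ, mul(add(Z, Z), SSSZ))))))))))
  →20  S(S(S(S(S(S(S(S(S(add(Z, mul(add(Z, Z), SSSZ)))))))))))
  →21  S(S(S(S(S(S(S(S(S(mul(add(Z, Z), SSSZ))))))))))
  →22  S(S(S(S(S(S(S(S(S(mul(Z, SSSZ))))))))))
  →23  S^9(Z)

Term B:
  start: add(SSSZ, SZ)
  →1  S(add(SSZ, SZ))
  →2  S(S(add(SZ, SZ)))
  →3  S(S(S(add(Z, SZ))))
  →4  S^4(Z)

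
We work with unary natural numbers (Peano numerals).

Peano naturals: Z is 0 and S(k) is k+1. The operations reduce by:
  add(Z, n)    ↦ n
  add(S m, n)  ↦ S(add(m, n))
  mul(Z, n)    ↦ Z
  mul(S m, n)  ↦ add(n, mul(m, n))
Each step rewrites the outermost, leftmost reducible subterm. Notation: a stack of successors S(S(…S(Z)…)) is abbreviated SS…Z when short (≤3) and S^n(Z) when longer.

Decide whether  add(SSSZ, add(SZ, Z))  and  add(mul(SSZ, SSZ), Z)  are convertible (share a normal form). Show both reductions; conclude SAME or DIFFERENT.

Term A:
  start: add(SSSZ, add(SZ, Z))
  [1] S(add(SSZ, add(SZ, Z)))
  [2] S(S(add(SZ, add(SZ, Z))))
  [3] S(S(S(add(Z, add(SZ, Z)))))
  [4] S(S(S(add(SZ, Z))))
  [5] S(S(S(S(add(Z, Z)))))
  [6] S^4(Z)

Term B:
  start: add(mul(SSZ, SSZ), Z)
  [1] add(add(SSZ, mul(SZ, SSZ)), Z)
  [2] add(S(add(SZ, mul(SZ, SSZ))), Z)
  [3] S(add(add(SZ, mul(SZ, SSZ)), Z))
  [4] S(add(S(add(Z, mul(SZ, SSZ))), Z))
  [5] S(S(add(add(Z, mul(SZ, SSZ)), Z)))
  [6] S(S(add(mul(SZ, SSZ), Z)))
  [7] S(S(add(add(SSZ, mul(Z, SSZ)), Z)))
  [8] S(S(add(S(add(SZ, mul(Z, SSZ))), Z)))
  [9] S(S(S(add(add(SZ, mul(Z, SSZ)), Z))))
  [10] S(S(S(add(S(add(Z, mul(Z, SSZ))), Z))))
  [11] S(S(S(S(add(add(Z, mul(Z, SSZ)), Z)))))
  [12] S(S(S(S(add(mul(Z, SSZ), Z)))))
  [13] S(S(S(S(add(Z, Z)))))
  [14] S^4(Z)

Answer: SAME — A ⇓ S^4(Z), B ⇓ S^4(Z)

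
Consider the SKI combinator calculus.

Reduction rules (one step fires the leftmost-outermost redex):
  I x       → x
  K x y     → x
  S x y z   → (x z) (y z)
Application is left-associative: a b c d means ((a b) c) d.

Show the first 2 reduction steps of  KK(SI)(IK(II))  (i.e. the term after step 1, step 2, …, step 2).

  start: KK(SI)(IK(II))
  step 1: K(IK(II))
  step 2: K(K(II))

Answer: after 2 steps: K(K(II))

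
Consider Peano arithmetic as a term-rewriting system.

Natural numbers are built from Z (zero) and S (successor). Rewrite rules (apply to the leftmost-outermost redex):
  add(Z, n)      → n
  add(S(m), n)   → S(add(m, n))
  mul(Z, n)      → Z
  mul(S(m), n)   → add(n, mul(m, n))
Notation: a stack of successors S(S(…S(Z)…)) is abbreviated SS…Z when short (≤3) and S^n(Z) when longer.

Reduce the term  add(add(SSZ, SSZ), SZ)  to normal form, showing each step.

  start: add(add(SSZ, SSZ), SZ)
  [1] add(S(add(SZ, SSZ)), SZ)
  [2] S(add(add(SZ, SSZ), SZ))
  [3] S(add(S(add(Z, SSZ)), SZ))
  [4] S(S(add(add(Z, SSZ), SZ)))
  [5] S(S(add(SSZ, SZ)))
  [6] S(S(S(add(SZ, SZ))))
  [7] S(S(S(S(add(Z, SZ)))))
  [8] S^5(Z)

Answer: normal form = S^5(Z)  (in 8 steps)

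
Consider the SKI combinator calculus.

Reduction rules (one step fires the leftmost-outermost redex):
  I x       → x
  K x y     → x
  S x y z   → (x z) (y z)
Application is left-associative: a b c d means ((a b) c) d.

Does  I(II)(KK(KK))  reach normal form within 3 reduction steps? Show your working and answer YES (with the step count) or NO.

  start: I(II)(KK(KK))
  [1] II(KK(KK))
  [2] I(KK(KK))
  [3] KK(KK)

Answer: NO — after 3 steps the term is KK(KK), not yet normal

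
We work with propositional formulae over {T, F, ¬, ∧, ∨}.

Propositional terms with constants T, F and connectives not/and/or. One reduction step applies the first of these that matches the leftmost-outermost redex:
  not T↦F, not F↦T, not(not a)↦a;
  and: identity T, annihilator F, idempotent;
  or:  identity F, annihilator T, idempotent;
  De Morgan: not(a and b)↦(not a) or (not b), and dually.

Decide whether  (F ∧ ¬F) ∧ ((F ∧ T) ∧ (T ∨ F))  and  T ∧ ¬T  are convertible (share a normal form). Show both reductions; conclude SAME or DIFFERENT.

Term A:
  start: (F ∧ ¬F) ∧ ((F ∧ T) ∧ (T ∨ F))
  [1] F ∧ ((F ∧ T) ∧ (T ∨ F))
  [2] F

Term B:
  start: T ∧ ¬T
  [1] ¬T
  [2] F

Answer: SAME — A ⇓ F, B ⇓ F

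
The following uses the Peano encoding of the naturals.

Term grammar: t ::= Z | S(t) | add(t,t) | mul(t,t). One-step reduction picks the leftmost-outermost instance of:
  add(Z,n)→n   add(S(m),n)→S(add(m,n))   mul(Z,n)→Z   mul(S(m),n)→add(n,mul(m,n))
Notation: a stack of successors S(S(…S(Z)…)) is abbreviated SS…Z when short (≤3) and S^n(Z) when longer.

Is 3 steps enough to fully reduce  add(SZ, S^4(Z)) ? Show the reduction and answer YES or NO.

Answer: YES — reaches normal form S^5(Z) in 2 ≤ 3 steps

Derivation:
  start: add(SZ, S^4(Z))
  step 1: S(add(Z, S^4(Z)))
  step 2: S^5(Z)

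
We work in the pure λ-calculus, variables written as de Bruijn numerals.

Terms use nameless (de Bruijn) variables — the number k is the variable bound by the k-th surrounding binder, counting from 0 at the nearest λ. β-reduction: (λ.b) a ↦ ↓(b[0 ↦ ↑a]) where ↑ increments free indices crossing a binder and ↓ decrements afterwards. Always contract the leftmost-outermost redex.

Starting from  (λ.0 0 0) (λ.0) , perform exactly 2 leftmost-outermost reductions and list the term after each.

  start: (λ.0 0 0) (λ.0)
  →1  (λ.0) (λ.0) (λ.0)
  →2  (λ.0) (λ.0)

Answer: after 2 steps: (λ.0) (λ.0)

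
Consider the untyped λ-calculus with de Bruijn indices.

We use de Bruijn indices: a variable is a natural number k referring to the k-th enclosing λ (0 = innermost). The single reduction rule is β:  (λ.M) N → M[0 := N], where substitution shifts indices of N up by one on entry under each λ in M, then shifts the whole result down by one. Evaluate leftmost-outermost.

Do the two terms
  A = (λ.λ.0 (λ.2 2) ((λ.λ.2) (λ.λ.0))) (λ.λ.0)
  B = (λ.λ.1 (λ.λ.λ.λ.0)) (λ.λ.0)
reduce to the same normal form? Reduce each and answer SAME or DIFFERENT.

Term A:
  start: (λ.λ.0 (λ.2 2) ((λ.λ.2) (λ.λ.0))) (λ.λ.0)
  step 1: λ.0 (λ.(λ.λ.0) (λ.λ.0)) ((λ.λ.2) (λ.λ.0))
  step 2: λ.0 (λ.λ.0) ((λ.λ.2) (λ.λ.0))
  step 3: λ.0 (λ.λ.0) (λ.1)

Term B:
  start: (λ.λ.1 (λ.λ.λ.λ.0)) (λ.λ.0)
  step 1: λ.(λ.λ.0) (λ.λ.λ.λ.0)
  step 2: λ.λ.0

Answer: DIFFERENT — A ⇓ λ.0 (λ.λ.0) (λ.1), B ⇓ λ.λ.0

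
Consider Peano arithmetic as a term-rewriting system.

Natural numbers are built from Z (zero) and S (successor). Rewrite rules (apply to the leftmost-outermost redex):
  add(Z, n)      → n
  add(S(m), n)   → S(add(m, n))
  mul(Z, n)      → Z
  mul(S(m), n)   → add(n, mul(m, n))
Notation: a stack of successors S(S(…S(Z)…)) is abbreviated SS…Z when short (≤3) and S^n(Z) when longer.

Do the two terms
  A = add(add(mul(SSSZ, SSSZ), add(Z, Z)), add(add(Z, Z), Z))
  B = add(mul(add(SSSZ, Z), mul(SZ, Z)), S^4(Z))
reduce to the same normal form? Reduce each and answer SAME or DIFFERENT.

Term A:
  start: add(add(mul(SSSZ, SSSZ), add(Z, Z)), add(add(Z, Z), Z))
  →1  add(add(add(SSSZ, mul(SSZ, SSSZ)), add(Z, Z)), add(add(Z, Z), Z))
  →2  add(add(S(add(SSZ, mul(SSZ, SSSZ))), add(Z, Z)), add(add(Z, Z), Z))
  →3  add(S(add(add(SSZ, mul(SSZ, SSSZ)), add(Z, Z))), add(add(Z, Z), Z))
  →4  S(add(add(add(SSZ, mul(SSZ, SSSZ)), add(Z, Z)), add(add(Z, Z), Z)))
  →5  S(add(add(S(add(SZ, mul(SSZ, SSSZ))), add(Z, Z)), add(add(Z, Z), Z)))
  →6  S(add(S(add(add(SZ, mul(SSZ, SSSZ)), add(Z, Z))), add(add(Z, Z), Z)))
  →7  S(S(add(add(add(SZ, mul(SSZ, SSSZ)), add(Z, Z)), add(add(Z, Z), Z))))
  →8  S(S(add(add(S(add(Z, mul(SSZ, SSSZ))), add(Z, Z)), add(add(Z, Z), Z))))
  →9  S(S(add(S(add(add(Z, mul(SSZ, SSSZ)), add(Z, Z))), add(add(Z, Z), Z))))
  →10  S(S(S(add(add(add(Z, mul(SSZ, SSSZ)), add(Z, Z)), add(add(Z, Z), Z)))))
  →11  S(S(S(add(add(mul(SSZ, SSSZ), add(Z, Z)), add(add(Z, Z), Z)))))
  →12  S(S(S(add(add(add(SSSZ, mul(SZ, SSSZ)), add(Z, Z)), add(add(Z, Z), Z)))))
  →13  S(S(S(add(add(S(add(SSZ, mul(SZ, SSSZ))), add(Z, Z)), add(add(Z, Z), Z)))))
  →14  S(S(S(add(S(add(add(SSZ, mul(SZ, SSSZ)), add(Z, Z))), add(add(Z, Z), Z)))))
  →15  S(S(S(S(add(add(add(SSZ, mul(SZ, SSSZ)), add(Z, Z)), add(add(Z, Z), Z))))))
  →16  S(S(S(S(add(add(S(add(SZ, mul(SZ, SSSZ))), add(Z, Z)), add(add(Z, Z), Z))))))
  →17  S(S(S(S(add(S(add(add(SZ, mul(SZ, SSSZ)), add(Z, Z))), add(add(Z, Z), Z))))))
  →18  S(S(S(S(S(add(add(add(SZ, mul(SZ, SSSZ)), add(Z, Z)), add(add(Z, Z), Z)))))))
  →19  S(S(S(S(S(add(add(S(add(Z, mul(SZ, SSSZ))), add(Z, Z)), add(add(Z, Z), Z)))))))
  →20  S(S(S(S(S(add(S(add(add(Z, mul(SZ, SSSZ)), add(Z, Z))), add(add(Z, Z), Z)))))))
  →21  S(S(S(S(S(S(add(add(add(Z, mul(SZ, SSSZ)), add(Z, Z)), add(add(Z, Z), Z))))))))
  →22  S(S(S(S(S(S(add(add(mul(SZ, SSSZ), add(Z, Z)), add(add(Z, Z), Z))))))))
  →23  S(S(S(S(S(S(add(add(add(SSSZ, mul(Z, SSSZ)), add(Z, Z)), add(add(Z, Z), Z))))))))
  →24  S(S(S(S(S(S(add(add(S(add(SSZ, mul(Z, SSSZ))), add(Z, Z)), add(add(Z, Z), Z))))))))
  →25  S(S(S(S(S(S(add(S(add(add(SSZ, mul(Z, SSSZ)), add(Z, Z))), add(add(Z, Z), Z))))))))
  →26  S(S(S(S(S(S(S(add(add(add(SSZ, mul(Z, SSSZ)), add(Z, Z)), add(add(Z, Z), Z)))))))))
  →27  S(S(S(S(S(S(S(add(add(S(add(SZ, mul(Z, SSSZ))), add(Z, Z)), add(add(Z, Z), Z)))))))))
  →28  S(S(S(S(S(S(S(add(S(add(add(SZ, mul(Z, SSSZ)), add(Z, Z))), add(add(Z, Z), Z)))))))))
  →29  S(S(S(S(S(S(S(S(add(add(add(SZ, mul(Z, SSSZ)), add(Z, Z)), add(add(Z, Z), Z))))))))))
  →30  S(S(S(S(S(S(S(S(add(add(S(add(Z, mul(Z, SSSZ))), add(Z, Z)), add(add(Z, Z), Z))))))))))
  →31  S(S(S(S(S(S(S(S(add(S(add(add(Z, mul(Z, SSSZ)), add(Z, Z))), add(add(Z, Z), Z))))))))))
  →32  S(S(S(S(S(S(S(S(S(add(add(add(Z, mul(Z, SSSZ)), add(Z, Z)), add(add(Z, Z), Z)))))))))))
  →33  S(S(S(S(S(S(S(S(S(add(add(mul(Z, SSSZ), add(Z, Z)), add(add(Z, Z), Z)))))))))))
  →34  S(S(S(S(S(S(S(S(S(add(add(Z, add(Z, Z)), add(add(Z, Z), Z)))))))))))
  →35  S(S(S(S(S(S(S(S(S(add(add(Z, Z), add(add(Z, Z), Z)))))))))))
  →36  S(S(S(S(S(S(S(S(S(add(Z, add(add(Z, Z), Z)))))))))))
  →37  S(S(S(S(S(S(S(S(S(add(add(Z, Z), Z))))))))))
  →38  S(S(S(S(S(S(S(S(S(add(Z, Z))))))))))
  →39  S^9(Z)

Term B:
  start: add(mul(add(SSSZ, Z), mul(SZ, Z)), S^4(Z))
  →1  add(mul(S(add(SSZ, Z)), mul(SZ, Z)), S^4(Z))
  →2  add(add(mul(SZ, Z), mul(add(SSZ, Z), mul(SZ, Z))), S^4(Z))
  →3  add(add(add(Z, mul(Z, Z)), mul(add(SSZ, Z), mul(SZ, Z))), S^4(Z))
  →4  add(add(mul(Z, Z), mul(add(SSZ, Z), mul(SZ, Z))), S^4(Z))
  →5  add(add(Z, mul(add(SSZ, Z), mul(SZ, Z))), S^4(Z))
  →6  add(mul(add(SSZ, Z), mul(SZ, Z)), S^4(Z))
  →7  add(mul(S(add(SZ, Z)), mul(SZ, Z)), S^4(Z))
  →8  add(add(mul(SZ, Z), mul(add(SZ, Z), mul(SZ, Z))), S^4(Z))
  →9  add(add(add(Z, mul(Z, Z)), mul(add(SZ, Z), mul(SZ, Z))), S^4(Z))
  →10  add(add(mul(Z, Z), mul(add(SZ, Z), mul(SZ, Z))), S^4(Z))
  →11  add(add(Z, mul(add(SZ, Z), mul(SZ, Z))), S^4(Z))
  →12  add(mul(add(SZ, Z), mul(SZ, Z)), S^4(Z))
  →13  add(mul(S(add(Z, Z)), mul(SZ, Z)), S^4(Z))
  →14  add(add(mul(SZ, Z), mul(add(Z, Z), mul(SZ, Z))), S^4(Z))
  →15  add(add(add(Z, mul(Z, Z)), mul(add(Z, Z), mul(SZ, Z))), S^4(Z))
  →16  add(add(mul(Z, Z), mul(add(Z, Z), mul(SZ, Z))), S^4(Z))
  →17  add(add(Z, mul(add(Z, Z), mul(SZ, Z))), S^4(Z))
  →18  add(mul(add(Z, Z), mul(SZ, Z)), S^4(Z))
  →19  add(mul(Z, mul(SZ, Z)), S^4(Z))
  →20  add(Z, S^4(Z))
  →21  S^4(Z)

Answer: DIFFERENT — A ⇓ S^9(Z), B ⇓ S^4(Z)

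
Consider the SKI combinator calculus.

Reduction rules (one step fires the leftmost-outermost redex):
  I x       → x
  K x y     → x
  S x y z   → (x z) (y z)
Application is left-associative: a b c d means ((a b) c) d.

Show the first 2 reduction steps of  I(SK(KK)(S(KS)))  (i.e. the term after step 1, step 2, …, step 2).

  start: I(SK(KK)(S(KS)))
  →1  SK(KK)(S(KS))
  →2  K(S(KS))(KK(S(KS)))

Answer: after 2 steps: K(S(KS))(KK(S(KS)))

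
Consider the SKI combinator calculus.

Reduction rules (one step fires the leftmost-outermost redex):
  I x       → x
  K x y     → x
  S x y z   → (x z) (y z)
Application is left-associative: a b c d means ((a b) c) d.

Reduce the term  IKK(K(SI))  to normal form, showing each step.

  start: IKK(K(SI))
  →1  KK(K(SI))
  →2  K

Answer: normal form = K  (in 2 steps)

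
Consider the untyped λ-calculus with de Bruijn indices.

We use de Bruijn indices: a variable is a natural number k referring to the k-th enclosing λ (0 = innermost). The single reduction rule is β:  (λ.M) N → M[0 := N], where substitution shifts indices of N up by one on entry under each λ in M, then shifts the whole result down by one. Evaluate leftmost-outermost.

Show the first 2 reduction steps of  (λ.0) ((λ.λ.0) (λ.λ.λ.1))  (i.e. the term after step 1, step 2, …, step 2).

  start: (λ.0) ((λ.λ.0) (λ.λ.λ.1))
  [1] (λ.λ.0) (λ.λ.λ.1)
  [2] λ.0

Answer: after 2 steps: λ.0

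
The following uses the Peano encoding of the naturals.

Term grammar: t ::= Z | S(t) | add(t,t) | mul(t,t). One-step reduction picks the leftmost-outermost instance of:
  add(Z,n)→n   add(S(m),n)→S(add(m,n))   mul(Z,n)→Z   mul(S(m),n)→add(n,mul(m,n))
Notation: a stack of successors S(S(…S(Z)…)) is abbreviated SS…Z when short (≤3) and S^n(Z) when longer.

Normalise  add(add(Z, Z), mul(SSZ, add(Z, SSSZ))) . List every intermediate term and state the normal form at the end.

  start: add(add(Z, Z), mul(SSZ, add(Z, SSSZ)))
  →1  add(Z, mul(SSZ, add(Z, SSSZ)))
  →2  mul(SSZ, add(Z, SSSZ))
  →3  add(add(Z, SSSZ), mul(SZ, add(Z, SSSZ)))
  →4  add(SSSZ, mul(SZ, add(Z, SSSZ)))
  →5  S(add(SSZ, mul(SZ, add(Z, SSSZ))))
  →6  S(S(add(SZ, mul(SZ, add(Z, SSSZ)))))
  →7  S(S(S(add(Z, mul(SZ, add(Z, SSSZ))))))
  →8  S(S(S(mul(SZ, add(Z, SSSZ)))))
  →9  S(S(S(add(add(Z, SSSZ), mul(Z, add(Z, SSSZ))))))
  →10  S(S(S(add(SSSZ, mul(Z, add(Z, SSSZ))))))
  →11  S(S(S(S(add(SSZ, mul(Z, add(Z, SSSZ)))))))
  →12  S(S(S(S(S(add(SZ, mul(Z, add(Z, SSSZ))))))))
  →13  S(S(S(S(S(S(add(Z, mul(Z, add(Z, SSSZ)))))))))
  →14  S(S(S(S(S(S(mul(Z, add(Z, SSSZ))))))))
  →15  S^6(Z)

Answer: normal form = S^6(Z)  (in 15 steps)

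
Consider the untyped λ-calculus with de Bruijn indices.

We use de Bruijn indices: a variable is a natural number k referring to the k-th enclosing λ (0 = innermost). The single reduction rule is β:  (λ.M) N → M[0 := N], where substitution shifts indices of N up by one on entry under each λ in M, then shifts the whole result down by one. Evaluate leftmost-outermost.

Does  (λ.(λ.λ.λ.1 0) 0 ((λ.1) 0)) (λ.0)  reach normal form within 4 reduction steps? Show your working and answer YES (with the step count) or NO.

  start: (λ.(λ.λ.λ.1 0) 0 ((λ.1) 0)) (λ.0)
  [1] (λ.λ.λ.1 0) (λ.0) ((λ.λ.0) (λ.0))
  [2] (λ.λ.1 0) ((λ.λ.0) (λ.0))
  [3] λ.(λ.λ.0) (λ.0) 0
  [4] λ.(λ.0) 0

Answer: NO — after 4 steps the term is λ.(λ.0) 0, not yet normal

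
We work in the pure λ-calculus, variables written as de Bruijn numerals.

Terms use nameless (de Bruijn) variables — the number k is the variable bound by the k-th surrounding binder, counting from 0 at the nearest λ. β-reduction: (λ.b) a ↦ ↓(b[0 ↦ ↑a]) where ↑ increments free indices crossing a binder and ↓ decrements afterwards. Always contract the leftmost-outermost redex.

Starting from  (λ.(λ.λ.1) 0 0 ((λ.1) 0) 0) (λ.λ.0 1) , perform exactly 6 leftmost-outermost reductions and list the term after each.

Answer: after 6 steps: λ.0 ((λ.λ.λ.0 1) (λ.λ.0 1))

Derivation:
  start: (λ.(λ.λ.1) 0 0 ((λ.1) 0) 0) (λ.λ.0 1)
  [1] (λ.λ.1) (λ.λ.0 1) (λ.λ.0 1) ((λ.λ.λ.0 1) (λ.λ.0 1)) (λ.λ.0 1)
  [2] (λ.λ.λ.0 1) (λ.λ.0 1) ((λ.λ.λ.0 1) (λ.λ.0 1)) (λ.λ.0 1)
  [3] (λ.λ.0 1) ((λ.λ.λ.0 1) (λ.λ.0 1)) (λ.λ.0 1)
  [4] (λ.0 ((λ.λ.λ.0 1) (λ.λ.0 1))) (λ.λ.0 1)
  [5] (λ.λ.0 1) ((λ.λ.λ.0 1) (λ.λ.0 1))
  [6] λ.0 ((λ.λ.λ.0 1) (λ.λ.0 1))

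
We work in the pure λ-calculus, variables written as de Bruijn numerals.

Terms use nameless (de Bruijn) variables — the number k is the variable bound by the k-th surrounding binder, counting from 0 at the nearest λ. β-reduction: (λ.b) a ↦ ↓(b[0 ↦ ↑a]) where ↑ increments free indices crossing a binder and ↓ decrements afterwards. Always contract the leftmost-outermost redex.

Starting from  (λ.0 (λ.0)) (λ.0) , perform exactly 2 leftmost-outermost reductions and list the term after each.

  start: (λ.0 (λ.0)) (λ.0)
  step 1: (λ.0) (λ.0)
  step 2: λ.0

Answer: after 2 steps: λ.0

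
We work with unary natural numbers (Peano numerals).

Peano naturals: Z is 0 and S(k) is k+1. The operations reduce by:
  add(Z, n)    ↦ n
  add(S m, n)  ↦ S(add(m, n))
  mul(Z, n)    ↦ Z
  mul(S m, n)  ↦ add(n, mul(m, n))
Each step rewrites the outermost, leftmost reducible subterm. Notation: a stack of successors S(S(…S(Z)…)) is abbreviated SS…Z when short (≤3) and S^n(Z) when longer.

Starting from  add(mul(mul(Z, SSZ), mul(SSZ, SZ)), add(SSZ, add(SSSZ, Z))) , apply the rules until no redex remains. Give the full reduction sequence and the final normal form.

  start: add(mul(mul(Z, SSZ), mul(SSZ, SZ)), add(SSZ, add(SSSZ, Z)))
  →1  add(mul(Z, mul(SSZ, SZ)), add(SSZ, add(SSSZ, Z)))
  →2  add(Z, add(SSZ, add(SSSZ, Z)))
  →3  add(SSZ, add(SSSZ, Z))
  →4  S(add(SZ, add(SSSZ, Z)))
  →5  S(S(add(Z, add(SSSZ, Z))))
  →6  S(S(add(SSSZ, Z)))
  →7  S(S(S(add(SSZ, Z))))
  →8  S(S(S(S(add(SZ, Z)))))
  →9  S(S(S(S(S(add(Z, Z))))))
  →10  S^5(Z)

Answer: normal form = S^5(Z)  (in 10 steps)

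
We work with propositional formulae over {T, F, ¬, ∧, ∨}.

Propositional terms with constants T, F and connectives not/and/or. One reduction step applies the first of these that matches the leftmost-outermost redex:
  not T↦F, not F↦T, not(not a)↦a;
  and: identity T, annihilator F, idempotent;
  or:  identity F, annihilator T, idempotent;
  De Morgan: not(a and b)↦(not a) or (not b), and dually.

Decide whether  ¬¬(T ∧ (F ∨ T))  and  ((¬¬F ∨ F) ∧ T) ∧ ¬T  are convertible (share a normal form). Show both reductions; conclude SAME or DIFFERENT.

Answer: DIFFERENT — A ⇓ T, B ⇓ F

Reduction:
Term A:
  start: ¬¬(T ∧ (F ∨ T))
  step 1: T ∧ (F ∨ T)
  step 2: F ∨ T
  step 3: T

Term B:
  start: ((¬¬F ∨ F) ∧ T) ∧ ¬T
  step 1: (¬¬F ∨ F) ∧ ¬T
  step 2: ¬¬F ∧ ¬T
  step 3: F ∧ ¬T
  step 4: F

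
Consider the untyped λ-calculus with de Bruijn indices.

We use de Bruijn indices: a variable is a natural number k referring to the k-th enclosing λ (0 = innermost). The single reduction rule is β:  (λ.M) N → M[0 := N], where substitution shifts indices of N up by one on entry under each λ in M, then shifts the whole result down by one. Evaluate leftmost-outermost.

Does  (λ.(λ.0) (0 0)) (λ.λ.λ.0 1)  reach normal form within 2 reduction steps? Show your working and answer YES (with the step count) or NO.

  start: (λ.(λ.0) (0 0)) (λ.λ.λ.0 1)
  →1  (λ.0) ((λ.λ.λ.0 1) (λ.λ.λ.0 1))
  →2  (λ.λ.λ.0 1) (λ.λ.λ.0 1)

Answer: NO — after 2 steps the term is (λ.λ.λ.0 1) (λ.λ.λ.0 1), not yet normal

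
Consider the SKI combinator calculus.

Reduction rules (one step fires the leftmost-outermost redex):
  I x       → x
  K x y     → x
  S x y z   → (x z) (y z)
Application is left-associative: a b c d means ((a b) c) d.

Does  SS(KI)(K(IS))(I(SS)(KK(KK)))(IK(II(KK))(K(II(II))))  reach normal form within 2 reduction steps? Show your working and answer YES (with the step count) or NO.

  start: SS(KI)(K(IS))(I(SS)(KK(KK)))(IK(II(KK))(K(II(II))))
  →1  S(K(IS))(KI(K(IS)))(I(SS)(KK(KK)))(IK(II(KK))(K(II(II))))
  →2  K(IS)(I(SS)(KK(KK)))(KI(K(IS))(I(SS)(KK(KK))))(IK(II(KK))(K(II(II))))

Answer: NO — after 2 steps the term is K(IS)(I(SS)(KK(KK)))(KI(K(IS))(I(SS)(KK(KK))))(IK(II(KK))(K(II(II)))), not yet normal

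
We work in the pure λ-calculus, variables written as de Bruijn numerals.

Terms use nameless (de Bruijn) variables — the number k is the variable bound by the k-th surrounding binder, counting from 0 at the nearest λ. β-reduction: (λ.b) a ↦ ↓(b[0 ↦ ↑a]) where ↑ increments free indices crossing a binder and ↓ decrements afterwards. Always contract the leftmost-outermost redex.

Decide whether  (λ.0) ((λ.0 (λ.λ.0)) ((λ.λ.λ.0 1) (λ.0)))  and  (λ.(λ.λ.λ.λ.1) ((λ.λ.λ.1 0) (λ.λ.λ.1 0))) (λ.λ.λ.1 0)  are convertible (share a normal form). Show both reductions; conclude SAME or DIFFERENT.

Answer: DIFFERENT — A ⇓ λ.0 (λ.λ.0), B ⇓ λ.λ.λ.1

Working:
Term A:
  start: (λ.0) ((λ.0 (λ.λ.0)) ((λ.λ.λ.0 1) (λ.0)))
  →1  (λ.0 (λ.λ.0)) ((λ.λ.λ.0 1) (λ.0))
  →2  (λ.λ.λ.0 1) (λ.0) (λ.λ.0)
  →3  (λ.λ.0 1) (λ.λ.0)
  →4  λ.0 (λ.λ.0)

Term B:
  start: (λ.(λ.λ.λ.λ.1) ((λ.λ.λ.1 0) (λ.λ.λ.1 0))) (λ.λ.λ.1 0)
  →1  (λ.λ.λ.λ.1) ((λ.λ.λ.1 0) (λ.λ.λ.1 0))
  →2  λ.λ.λ.1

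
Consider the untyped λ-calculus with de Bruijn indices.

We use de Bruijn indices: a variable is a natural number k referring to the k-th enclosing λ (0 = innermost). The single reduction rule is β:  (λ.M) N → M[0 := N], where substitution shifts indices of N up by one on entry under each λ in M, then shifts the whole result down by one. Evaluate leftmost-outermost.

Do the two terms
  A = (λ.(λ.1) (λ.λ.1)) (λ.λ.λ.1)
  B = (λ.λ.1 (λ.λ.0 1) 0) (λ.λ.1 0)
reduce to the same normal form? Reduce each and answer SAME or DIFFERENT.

Term A:
  start: (λ.(λ.1) (λ.λ.1)) (λ.λ.λ.1)
  [1] (λ.λ.λ.λ.1) (λ.λ.1)
  [2] λ.λ.λ.1

Term B:
  start: (λ.λ.1 (λ.λ.0 1) 0) (λ.λ.1 0)
  [1] λ.(λ.λ.1 0) (λ.λ.0 1) 0
  [2] λ.(λ.(λ.λ.0 1) 0) 0
  [3] λ.(λ.λ.0 1) 0
  [4] λ.λ.0 1

Answer: DIFFERENT — A ⇓ λ.λ.λ.1, B ⇓ λ.λ.0 1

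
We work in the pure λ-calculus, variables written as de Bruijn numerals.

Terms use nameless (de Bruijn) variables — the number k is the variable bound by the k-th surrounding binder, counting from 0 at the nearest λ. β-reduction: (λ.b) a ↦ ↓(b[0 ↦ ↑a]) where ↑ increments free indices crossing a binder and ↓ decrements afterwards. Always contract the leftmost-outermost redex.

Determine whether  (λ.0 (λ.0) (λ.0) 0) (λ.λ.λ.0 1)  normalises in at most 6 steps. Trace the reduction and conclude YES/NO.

Answer: YES — reaches normal form λ.λ.0 1 in 5 ≤ 6 steps

Reduction:
  start: (λ.0 (λ.0) (λ.0) 0) (λ.λ.λ.0 1)
  step 1: (λ.λ.λ.0 1) (λ.0) (λ.0) (λ.λ.λ.0 1)
  step 2: (λ.λ.0 1) (λ.0) (λ.λ.λ.0 1)
  step 3: (λ.0 (λ.0)) (λ.λ.λ.0 1)
  step 4: (λ.λ.λ.0 1) (λ.0)
  step 5: λ.λ.0 1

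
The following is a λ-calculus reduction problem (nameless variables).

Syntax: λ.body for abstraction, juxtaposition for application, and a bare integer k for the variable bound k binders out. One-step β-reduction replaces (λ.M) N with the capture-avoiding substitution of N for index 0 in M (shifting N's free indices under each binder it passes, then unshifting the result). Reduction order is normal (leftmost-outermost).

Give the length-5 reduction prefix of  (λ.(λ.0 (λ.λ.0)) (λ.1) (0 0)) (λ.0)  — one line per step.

  start: (λ.(λ.0 (λ.λ.0)) (λ.1) (0 0)) (λ.0)
  →1  (λ.0 (λ.λ.0)) (λ.λ.0) ((λ.0) (λ.0))
  →2  (λ.λ.0) (λ.λ.0) ((λ.0) (λ.0))
  →3  (λ.0) ((λ.0) (λ.0))
  →4  (λ.0) (λ.0)
  →5  λ.0

Answer: after 5 steps: λ.0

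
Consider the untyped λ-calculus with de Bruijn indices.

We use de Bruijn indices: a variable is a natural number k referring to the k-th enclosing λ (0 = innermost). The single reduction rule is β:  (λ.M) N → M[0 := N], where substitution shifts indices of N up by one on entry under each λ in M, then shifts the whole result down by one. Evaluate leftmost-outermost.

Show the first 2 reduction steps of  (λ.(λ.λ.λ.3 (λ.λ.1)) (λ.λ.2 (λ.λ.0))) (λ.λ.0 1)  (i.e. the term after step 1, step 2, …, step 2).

  start: (λ.(λ.λ.λ.3 (λ.λ.1)) (λ.λ.2 (λ.λ.0))) (λ.λ.0 1)
  →1  (λ.λ.λ.(λ.λ.0 1) (λ.λ.1)) (λ.λ.(λ.λ.0 1) (λ.λ.0))
  →2  λ.λ.(λ.λ.0 1) (λ.λ.1)

Answer: after 2 steps: λ.λ.(λ.λ.0 1) (λ.λ.1)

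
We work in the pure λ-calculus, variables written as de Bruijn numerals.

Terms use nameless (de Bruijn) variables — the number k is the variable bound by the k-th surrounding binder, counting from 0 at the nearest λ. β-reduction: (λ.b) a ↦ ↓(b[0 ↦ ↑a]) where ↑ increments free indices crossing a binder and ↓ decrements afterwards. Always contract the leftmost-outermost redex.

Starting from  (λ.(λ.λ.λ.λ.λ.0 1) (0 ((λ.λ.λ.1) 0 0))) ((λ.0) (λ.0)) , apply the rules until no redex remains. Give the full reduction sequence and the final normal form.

  start: (λ.(λ.λ.λ.λ.λ.0 1) (0 ((λ.λ.λ.1) 0 0))) ((λ.0) (λ.0))
  [1] (λ.λ.λ.λ.λ.0 1) ((λ.0) (λ.0) ((λ.λ.λ.1) ((λ.0) (λ.0)) ((λ.0) (λ.0))))
  [2] λ.λ.λ.λ.0 1

Answer: normal form = λ.λ.λ.λ.0 1  (in 2 steps)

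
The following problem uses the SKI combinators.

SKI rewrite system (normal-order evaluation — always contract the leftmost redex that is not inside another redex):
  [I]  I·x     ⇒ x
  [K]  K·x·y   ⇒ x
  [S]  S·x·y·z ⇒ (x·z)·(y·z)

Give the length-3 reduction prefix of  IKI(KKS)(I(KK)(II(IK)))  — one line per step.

Answer: after 3 steps: I(KK)(II(IK))

Working:
  start: IKI(KKS)(I(KK)(II(IK)))
  [1] KI(KKS)(I(KK)(II(IK)))
  [2] I(I(KK)(II(IK)))
  [3] I(KK)(II(IK))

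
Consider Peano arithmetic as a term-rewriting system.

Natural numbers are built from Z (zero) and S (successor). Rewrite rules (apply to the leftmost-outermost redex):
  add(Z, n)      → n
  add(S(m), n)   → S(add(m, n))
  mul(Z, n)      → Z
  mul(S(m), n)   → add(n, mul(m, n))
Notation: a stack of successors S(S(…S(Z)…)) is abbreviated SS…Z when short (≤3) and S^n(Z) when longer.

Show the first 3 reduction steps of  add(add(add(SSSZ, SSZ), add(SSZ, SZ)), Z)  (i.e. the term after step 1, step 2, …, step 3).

Answer: after 3 steps: S(add(add(add(SSZ, SSZ), add(SSZ, SZ)), Z))

Reduction:
  start: add(add(add(SSSZ, SSZ), add(SSZ, SZ)), Z)
  [1] add(add(S(add(SSZ, SSZ)), add(SSZ, SZ)), Z)
  [2] add(S(add(add(SSZ, SSZ), add(SSZ, SZ))), Z)
  [3] S(add(add(add(SSZ, SSZ), add(SSZ, SZ)), Z))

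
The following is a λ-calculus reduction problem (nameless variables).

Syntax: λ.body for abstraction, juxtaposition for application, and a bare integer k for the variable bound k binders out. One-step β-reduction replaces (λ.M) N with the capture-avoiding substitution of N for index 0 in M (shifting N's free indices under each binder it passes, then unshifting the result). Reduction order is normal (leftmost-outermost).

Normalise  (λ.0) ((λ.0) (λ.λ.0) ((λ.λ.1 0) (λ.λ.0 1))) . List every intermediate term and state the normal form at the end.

  start: (λ.0) ((λ.0) (λ.λ.0) ((λ.λ.1 0) (λ.λ.0 1)))
  [1] (λ.0) (λ.λ.0) ((λ.λ.1 0) (λ.λ.0 1))
  [2] (λ.λ.0) ((λ.λ.1 0) (λ.λ.0 1))
  [3] λ.0

Answer: normal form = λ.0  (in 3 steps)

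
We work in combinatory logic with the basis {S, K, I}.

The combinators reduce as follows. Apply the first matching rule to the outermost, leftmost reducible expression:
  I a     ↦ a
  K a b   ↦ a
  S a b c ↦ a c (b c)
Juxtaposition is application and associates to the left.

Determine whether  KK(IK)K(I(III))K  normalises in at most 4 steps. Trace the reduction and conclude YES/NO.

Answer: YES — reaches normal form KK in 2 ≤ 4 steps

Derivation:
  start: KK(IK)K(I(III))K
  step 1: KK(I(III))K
  step 2: KK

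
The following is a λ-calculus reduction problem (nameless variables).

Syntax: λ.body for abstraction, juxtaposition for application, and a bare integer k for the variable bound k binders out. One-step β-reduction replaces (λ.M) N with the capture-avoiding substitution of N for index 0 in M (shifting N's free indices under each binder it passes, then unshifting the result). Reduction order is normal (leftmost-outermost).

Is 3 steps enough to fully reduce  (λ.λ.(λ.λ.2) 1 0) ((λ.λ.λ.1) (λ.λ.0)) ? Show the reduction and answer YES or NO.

Answer: YES — reaches normal form λ.0 in 3 ≤ 3 steps

Reduction:
  start: (λ.λ.(λ.λ.2) 1 0) ((λ.λ.λ.1) (λ.λ.0))
  [1] λ.(λ.λ.2) ((λ.λ.λ.1) (λ.λ.0)) 0
  [2] λ.(λ.1) 0
  [3] λ.0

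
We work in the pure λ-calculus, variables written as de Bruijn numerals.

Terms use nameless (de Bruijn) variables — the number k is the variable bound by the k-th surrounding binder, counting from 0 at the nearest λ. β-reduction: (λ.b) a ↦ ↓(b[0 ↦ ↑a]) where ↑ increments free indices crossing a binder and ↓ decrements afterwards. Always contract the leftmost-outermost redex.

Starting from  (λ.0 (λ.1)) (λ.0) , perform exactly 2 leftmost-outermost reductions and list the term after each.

Answer: after 2 steps: λ.λ.0

Working:
  start: (λ.0 (λ.1)) (λ.0)
  step 1: (λ.0) (λ.λ.0)
  step 2: λ.λ.0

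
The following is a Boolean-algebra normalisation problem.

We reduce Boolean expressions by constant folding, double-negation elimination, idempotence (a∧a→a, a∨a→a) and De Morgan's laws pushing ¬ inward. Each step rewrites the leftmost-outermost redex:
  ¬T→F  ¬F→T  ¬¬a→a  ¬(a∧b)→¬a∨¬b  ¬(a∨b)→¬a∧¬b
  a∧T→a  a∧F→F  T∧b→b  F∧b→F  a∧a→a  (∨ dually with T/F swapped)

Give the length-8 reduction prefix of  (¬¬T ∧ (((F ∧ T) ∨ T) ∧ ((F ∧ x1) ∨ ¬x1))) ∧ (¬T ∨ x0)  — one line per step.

Answer: after 8 steps: ¬x1 ∧ x0

Derivation:
  start: (¬¬T ∧ (((F ∧ T) ∨ T) ∧ ((F ∧ x1) ∨ ¬x1))) ∧ (¬T ∨ x0)
  [1] (T ∧ (((F ∧ T) ∨ T) ∧ ((F ∧ x1) ∨ ¬x1))) ∧ (¬T ∨ x0)
  [2] (((F ∧ T) ∨ T) ∧ ((F ∧ x1) ∨ ¬x1)) ∧ (¬T ∨ x0)
  [3] (T ∧ ((F ∧ x1) ∨ ¬x1)) ∧ (¬T ∨ x0)
  [4] ((F ∧ x1) ∨ ¬x1) ∧ (¬T ∨ x0)
  [5] (F ∨ ¬x1) ∧ (¬T ∨ x0)
  [6] ¬x1 ∧ (¬T ∨ x0)
  [7] ¬x1 ∧ (F ∨ x0)
  [8] ¬x1 ∧ x0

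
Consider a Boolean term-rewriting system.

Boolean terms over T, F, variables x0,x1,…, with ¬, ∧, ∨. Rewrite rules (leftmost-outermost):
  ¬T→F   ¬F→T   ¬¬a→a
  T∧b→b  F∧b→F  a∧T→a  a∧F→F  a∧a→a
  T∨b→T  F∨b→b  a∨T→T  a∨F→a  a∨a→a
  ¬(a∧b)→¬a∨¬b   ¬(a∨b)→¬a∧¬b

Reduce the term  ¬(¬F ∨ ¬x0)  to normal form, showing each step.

  start: ¬(¬F ∨ ¬x0)
  step 1: ¬¬F ∧ ¬¬x0
  step 2: F ∧ ¬¬x0
  step 3: F

Answer: normal form = F  (in 3 steps)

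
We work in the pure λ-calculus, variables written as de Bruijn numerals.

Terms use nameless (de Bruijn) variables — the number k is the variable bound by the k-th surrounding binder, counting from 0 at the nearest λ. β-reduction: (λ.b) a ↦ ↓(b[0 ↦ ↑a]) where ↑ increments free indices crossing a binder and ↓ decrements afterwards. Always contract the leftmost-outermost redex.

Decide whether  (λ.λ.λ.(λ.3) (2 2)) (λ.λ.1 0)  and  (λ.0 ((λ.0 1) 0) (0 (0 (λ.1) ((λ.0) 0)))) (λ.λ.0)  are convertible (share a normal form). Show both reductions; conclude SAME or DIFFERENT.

Term A:
  start: (λ.λ.λ.(λ.3) (2 2)) (λ.λ.1 0)
  step 1: λ.λ.(λ.λ.λ.1 0) ((λ.λ.1 0) (λ.λ.1 0))
  step 2: λ.λ.λ.λ.1 0

Term B:
  start: (λ.0 ((λ.0 1) 0) (0 (0 (λ.1) ((λ.0) 0)))) (λ.λ.0)
  step 1: (λ.λ.0) ((λ.0 (λ.λ.0)) (λ.λ.0)) ((λ.λ.0) ((λ.λ.0) (λ.λ.λ.0) ((λ.0) (λ.λ.0))))
  step 2: (λ.0) ((λ.λ.0) ((λ.λ.0) (λ.λ.λ.0) ((λ.0) (λ.λ.0))))
  step 3: (λ.λ.0) ((λ.λ.0) (λ.λ.λ.0) ((λ.0) (λ.λ.0)))
  step 4: λ.0

Answer: DIFFERENT — A ⇓ λ.λ.λ.λ.1 0, B ⇓ λ.0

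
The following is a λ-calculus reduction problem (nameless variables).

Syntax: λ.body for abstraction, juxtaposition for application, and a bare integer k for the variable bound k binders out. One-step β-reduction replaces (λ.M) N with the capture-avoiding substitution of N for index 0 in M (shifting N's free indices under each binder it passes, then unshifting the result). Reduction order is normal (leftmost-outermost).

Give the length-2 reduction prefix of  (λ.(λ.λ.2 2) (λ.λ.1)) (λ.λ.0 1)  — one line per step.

Answer: after 2 steps: λ.(λ.λ.0 1) (λ.λ.0 1)

Reduction:
  start: (λ.(λ.λ.2 2) (λ.λ.1)) (λ.λ.0 1)
  [1] (λ.λ.(λ.λ.0 1) (λ.λ.0 1)) (λ.λ.1)
  [2] λ.(λ.λ.0 1) (λ.λ.0 1)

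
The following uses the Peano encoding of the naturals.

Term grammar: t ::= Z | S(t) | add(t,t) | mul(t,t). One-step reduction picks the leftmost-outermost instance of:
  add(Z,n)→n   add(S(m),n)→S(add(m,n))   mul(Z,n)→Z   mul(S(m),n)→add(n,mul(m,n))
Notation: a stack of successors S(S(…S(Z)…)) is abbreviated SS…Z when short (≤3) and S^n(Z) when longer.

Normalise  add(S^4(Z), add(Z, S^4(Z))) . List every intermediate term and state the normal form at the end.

Answer: normal form = S^8(Z)  (in 6 steps)

Derivation:
  start: add(S^4(Z), add(Z, S^4(Z)))
  step 1: S(add(SSSZ, add(Z, S^4(Z))))
  step 2: S(S(add(SSZ, add(Z, S^4(Z)))))
  step 3: S(S(S(add(SZ, add(Z, S^4(Z))))))
  step 4: S(S(S(S(add(Z, add(Z, S^4(Z)))))))
  step 5: S(S(S(S(add(Z, S^4(Z))))))
  step 6: S^8(Z)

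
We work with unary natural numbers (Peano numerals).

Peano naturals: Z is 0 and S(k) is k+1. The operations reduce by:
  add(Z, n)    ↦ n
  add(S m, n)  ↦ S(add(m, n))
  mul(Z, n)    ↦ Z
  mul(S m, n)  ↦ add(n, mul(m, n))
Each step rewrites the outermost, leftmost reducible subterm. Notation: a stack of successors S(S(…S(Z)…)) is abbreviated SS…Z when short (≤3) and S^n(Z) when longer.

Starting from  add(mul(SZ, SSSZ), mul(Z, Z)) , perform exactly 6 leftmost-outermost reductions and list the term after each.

  start: add(mul(SZ, SSSZ), mul(Z, Z))
  step 1: add(add(SSSZ, mul(Z, SSSZ)), mul(Z, Z))
  step 2: add(S(add(SSZ, mul(Z, SSSZ))), mul(Z, Z))
  step 3: S(add(add(SSZ, mul(Z, SSSZ)), mul(Z, Z)))
  step 4: S(add(S(add(SZ, mul(Z, SSSZ))), mul(Z, Z)))
  step 5: S(S(add(add(SZ, mul(Z, SSSZ)), mul(Z, Z))))
  step 6: S(S(add(S(add(Z, mul(Z, SSSZ))), mul(Z, Z))))

Answer: after 6 steps: S(S(add(S(add(Z, mul(Z, SSSZ))), mul(Z, Z))))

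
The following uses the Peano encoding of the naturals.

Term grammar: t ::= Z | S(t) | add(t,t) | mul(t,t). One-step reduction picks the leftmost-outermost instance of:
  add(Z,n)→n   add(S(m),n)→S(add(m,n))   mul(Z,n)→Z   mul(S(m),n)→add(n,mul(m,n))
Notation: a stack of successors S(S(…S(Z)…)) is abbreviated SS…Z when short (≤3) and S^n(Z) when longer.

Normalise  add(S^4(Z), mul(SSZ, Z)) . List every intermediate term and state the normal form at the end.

  start: add(S^4(Z), mul(SSZ, Z))
  →1  S(add(SSSZ, mul(SSZ, Z)))
  →2  S(S(add(SSZ, mul(SSZ, Z))))
  →3  S(S(S(add(SZ, mul(SSZ, Z)))))
  →4  S(S(S(S(add(Z, mul(SSZ, Z))))))
  →5  S(S(S(S(mul(SSZ, Z)))))
  →6  S(S(S(S(add(Z, mul(SZ, Z))))))
  →7  S(S(S(S(mul(SZ, Z)))))
  →8  S(S(S(S(add(Z, mul(Z, Z))))))
  →9  S(S(S(S(mul(Z, Z)))))
  →10  S^4(Z)

Answer: normal form = S^4(Z)  (in 10 steps)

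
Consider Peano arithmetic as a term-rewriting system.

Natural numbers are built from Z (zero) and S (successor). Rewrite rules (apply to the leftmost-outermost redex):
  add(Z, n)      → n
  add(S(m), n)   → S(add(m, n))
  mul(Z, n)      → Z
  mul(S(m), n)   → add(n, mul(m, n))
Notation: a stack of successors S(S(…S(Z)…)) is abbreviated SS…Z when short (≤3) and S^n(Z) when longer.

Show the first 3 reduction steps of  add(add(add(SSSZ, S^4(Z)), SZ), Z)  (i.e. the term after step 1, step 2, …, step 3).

  start: add(add(add(SSSZ, S^4(Z)), SZ), Z)
  →1  add(add(S(add(SSZ, S^4(Z))), SZ), Z)
  →2  add(S(add(add(SSZ, S^4(Z)), SZ)), Z)
  →3  S(add(add(add(SSZ, S^4(Z)), SZ), Z))

Answer: after 3 steps: S(add(add(add(SSZ, S^4(Z)), SZ), Z))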